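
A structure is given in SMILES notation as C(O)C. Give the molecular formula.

C2H6O

Atom tally by fragment:
  HOCH2 → C:1 H:3 O:1
  CH3 → C:1 H:3
Element totals:
  C: 2
  H: 6
  O: 1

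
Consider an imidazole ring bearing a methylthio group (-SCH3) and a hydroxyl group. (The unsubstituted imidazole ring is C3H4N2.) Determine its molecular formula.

C4H6N2OS

Atom tally by fragment:
  imidazole ring core → C:3 H:4 N:2
  (− 2 ring H displaced by substituents)
  + SCH3 → C:1 H:3 S:1
  + OH → O:1 H:1
Element totals:
  C: 4
  H: 6
  N: 2
  O: 1
  S: 1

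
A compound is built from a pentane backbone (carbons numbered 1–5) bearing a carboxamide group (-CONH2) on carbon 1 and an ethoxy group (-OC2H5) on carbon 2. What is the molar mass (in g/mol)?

Atom tally by fragment:
  H2NOCCH2 → C:2 H:4 O:1 N:1
  CH(OC2H5) → C:3 H:6 O:1
  CH2 → C:1 H:2
  CH2 → C:1 H:2
  CH3 → C:1 H:3
Element totals:
  C: 8
  H: 17
  N: 1
  O: 2
Molecular formula: C8H17NO2.
  M = 8(12.011) + 17(1.008) + 14.007 + 2(15.999)
    = 96.088 + 17.136 + 14.007 + 31.998 = 159.229

159.23 g/mol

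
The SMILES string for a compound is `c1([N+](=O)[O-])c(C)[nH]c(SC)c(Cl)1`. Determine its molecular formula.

C6H7ClN2O2S

Atom tally by fragment:
  pyrrole ring core → C:4 H:5 N:1
  (− 4 ring H displaced by substituents)
  + NO2 → N:1 O:2
  + CH3 → C:1 H:3
  + SCH3 → C:1 H:3 S:1
  + Cl → Cl:1
Element totals:
  C: 6
  H: 7
  Cl: 1
  N: 2
  O: 2
  S: 1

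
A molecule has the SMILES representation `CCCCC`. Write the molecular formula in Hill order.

Atom tally by fragment:
  CH3 → C:1 H:3
  CH2 → C:1 H:2
  CH2 → C:1 H:2
  CH2 → C:1 H:2
  CH3 → C:1 H:3
Element totals:
  C: 5
  H: 12

C5H12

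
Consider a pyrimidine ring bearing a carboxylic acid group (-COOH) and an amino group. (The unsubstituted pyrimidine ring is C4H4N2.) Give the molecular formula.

Atom tally by fragment:
  pyrimidine ring core → C:4 H:4 N:2
  (− 2 ring H displaced by substituents)
  + COOH → C:1 H:1 O:2
  + NH2 → N:1 H:2
Element totals:
  C: 5
  H: 5
  N: 3
  O: 2

C5H5N3O2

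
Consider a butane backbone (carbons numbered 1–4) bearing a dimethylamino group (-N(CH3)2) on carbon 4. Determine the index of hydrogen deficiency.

0

Atom tally by fragment:
  CH3 → C:1 H:3
  CH2 → C:1 H:2
  CH2 → C:1 H:2
  CH2N(CH3)2 → C:3 H:8 N:1
Element totals:
  C: 6
  H: 15
  N: 1
Molecular formula: C6H15N.
DoU = (2C + 2 + N − H − X) / 2 = (2·6 + 2 + 1 − 15 − 0) / 2 = 0.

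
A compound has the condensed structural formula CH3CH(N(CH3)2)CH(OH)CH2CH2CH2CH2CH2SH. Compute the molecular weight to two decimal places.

205.36 g/mol

Element totals:
  C: 10
  H: 23
  N: 1
  O: 1
  S: 1
Molecular formula: C10H23NOS.
  M = 10(12.011) + 23(1.008) + 14.007 + 15.999 + 32.06
    = 120.110 + 23.184 + 14.007 + 15.999 + 32.060 = 205.360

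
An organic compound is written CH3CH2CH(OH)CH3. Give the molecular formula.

Element totals:
  C: 4
  H: 10
  O: 1

C4H10O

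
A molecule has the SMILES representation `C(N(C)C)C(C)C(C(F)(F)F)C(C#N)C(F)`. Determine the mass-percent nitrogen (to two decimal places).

11.66%

Atom tally by fragment:
  (CH3)2NCH2 → C:3 H:8 N:1
  CH(CH3) → C:2 H:4
  CH(CF3) → C:2 H:1 F:3
  CH(CN) → C:2 H:1 N:1
  CH2F → C:1 H:2 F:1
Element totals:
  C: 10
  H: 16
  F: 4
  N: 2
Molecular formula: C10H16F4N2.
Molar mass = 240.244 g/mol.
Mass from N: 2 × 14.007 = 28.014 g/mol.
%N = 28.014 / 240.244 × 100 = 11.66%.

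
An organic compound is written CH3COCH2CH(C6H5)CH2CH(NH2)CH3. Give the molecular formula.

Element totals:
  C: 13
  H: 19
  N: 1
  O: 1

C13H19NO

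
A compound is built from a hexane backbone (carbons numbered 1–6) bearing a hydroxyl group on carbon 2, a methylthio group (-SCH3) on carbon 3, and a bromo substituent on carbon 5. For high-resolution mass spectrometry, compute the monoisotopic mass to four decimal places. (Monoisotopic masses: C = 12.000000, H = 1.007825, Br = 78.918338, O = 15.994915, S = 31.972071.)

Atom tally by fragment:
  CH3 → C:1 H:3
  CH(OH) → C:1 H:2 O:1
  CH(SCH3) → C:2 H:4 S:1
  CH2 → C:1 H:2
  CH(Br) → C:1 H:1 Br:1
  CH3 → C:1 H:3
Element totals:
  C: 7
  H: 15
  Br: 1
  O: 1
  S: 1
Molecular formula: C7H15BrOS.
  M = 7(12.0) + 15(1.007825) + 78.918338 + 15.994915 + 31.972071
    = 84.000000 + 15.117375 + 78.918338 + 15.994915 + 31.972071 = 226.002699

226.0027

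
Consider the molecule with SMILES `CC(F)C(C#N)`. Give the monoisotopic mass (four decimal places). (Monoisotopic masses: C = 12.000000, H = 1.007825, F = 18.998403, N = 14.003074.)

87.0484

Atom tally by fragment:
  CH3 → C:1 H:3
  CH(F) → C:1 H:1 F:1
  CH2CN → C:2 H:2 N:1
Element totals:
  C: 4
  H: 6
  F: 1
  N: 1
Molecular formula: C4H6FN.
  M = 4(12.0) + 6(1.007825) + 18.998403 + 14.003074
    = 48.000000 + 6.046950 + 18.998403 + 14.003074 = 87.048427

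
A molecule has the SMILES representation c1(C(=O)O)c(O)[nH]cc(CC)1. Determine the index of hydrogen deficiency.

Atom tally by fragment:
  pyrrole ring core → C:4 H:5 N:1
  (− 3 ring H displaced by substituents)
  + COOH → C:1 H:1 O:2
  + OH → O:1 H:1
  + C2H5 → C:2 H:5
Element totals:
  C: 7
  H: 9
  N: 1
  O: 3
Molecular formula: C7H9NO3.
DoU = (2C + 2 + N − H − X) / 2 = (2·7 + 2 + 1 − 9 − 0) / 2 = 4.

4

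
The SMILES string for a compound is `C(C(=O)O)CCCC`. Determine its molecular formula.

Atom tally by fragment:
  HOOCCH2 → C:2 H:3 O:2
  CH2 → C:1 H:2
  CH2 → C:1 H:2
  CH2 → C:1 H:2
  CH3 → C:1 H:3
Element totals:
  C: 6
  H: 12
  O: 2

C6H12O2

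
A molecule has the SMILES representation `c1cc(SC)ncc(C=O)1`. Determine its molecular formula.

C7H7NOS

Atom tally by fragment:
  pyridine ring core → C:5 H:5 N:1
  (− 2 ring H displaced by substituents)
  + SCH3 → C:1 H:3 S:1
  + CHO → C:1 H:1 O:1
Element totals:
  C: 7
  H: 7
  N: 1
  O: 1
  S: 1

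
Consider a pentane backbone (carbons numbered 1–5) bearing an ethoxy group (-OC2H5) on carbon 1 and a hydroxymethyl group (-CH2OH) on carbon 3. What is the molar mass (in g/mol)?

146.23 g/mol

Atom tally by fragment:
  C2H5OCH2 → C:3 H:7 O:1
  CH2 → C:1 H:2
  CH(CH2OH) → C:2 H:4 O:1
  CH2 → C:1 H:2
  CH3 → C:1 H:3
Element totals:
  C: 8
  H: 18
  O: 2
Molecular formula: C8H18O2.
  M = 8(12.011) + 18(1.008) + 2(15.999)
    = 96.088 + 18.144 + 31.998 = 146.230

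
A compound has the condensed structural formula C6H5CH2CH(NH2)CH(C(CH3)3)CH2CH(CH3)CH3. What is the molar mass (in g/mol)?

Atom tally by fragment:
  C6H5CH2 → C:7 H:7
  CH(NH2) → C:1 H:3 N:1
  CH(C(CH3)3) → C:5 H:10
  CH2 → C:1 H:2
  CH(CH3) → C:2 H:4
  CH3 → C:1 H:3
Element totals:
  C: 17
  H: 29
  N: 1
Molecular formula: C17H29N.
  M = 17(12.011) + 29(1.008) + 14.007
    = 204.187 + 29.232 + 14.007 = 247.426

247.43 g/mol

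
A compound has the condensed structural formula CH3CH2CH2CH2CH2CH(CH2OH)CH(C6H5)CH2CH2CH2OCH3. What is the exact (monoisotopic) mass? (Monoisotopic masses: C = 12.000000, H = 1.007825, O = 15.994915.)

Atom tally by fragment:
  CH3 → C:1 H:3
  CH2 → C:1 H:2
  CH2 → C:1 H:2
  CH2 → C:1 H:2
  CH2 → C:1 H:2
  CH(CH2OH) → C:2 H:4 O:1
  CH(C6H5) → C:7 H:6
  CH2 → C:1 H:2
  CH2 → C:1 H:2
  CH2OCH3 → C:2 H:5 O:1
Element totals:
  C: 18
  H: 30
  O: 2
Molecular formula: C18H30O2.
  M = 18(12.0) + 30(1.007825) + 2(15.994915)
    = 216.000000 + 30.234750 + 31.989830 = 278.224580

278.2246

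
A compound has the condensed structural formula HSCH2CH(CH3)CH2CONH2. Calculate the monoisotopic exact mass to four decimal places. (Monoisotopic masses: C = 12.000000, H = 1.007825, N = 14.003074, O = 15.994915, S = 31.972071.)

Atom tally by fragment:
  HSCH2 → C:1 H:3 S:1
  CH(CH3) → C:2 H:4
  CH2CONH2 → C:2 H:4 O:1 N:1
Element totals:
  C: 5
  H: 11
  N: 1
  O: 1
  S: 1
Molecular formula: C5H11NOS.
  M = 5(12.0) + 11(1.007825) + 14.003074 + 15.994915 + 31.972071
    = 60.000000 + 11.086075 + 14.003074 + 15.994915 + 31.972071 = 133.056135

133.0561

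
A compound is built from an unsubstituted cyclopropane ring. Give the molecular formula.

Atom tally by fragment:
  cyclopropane ring core → C:3 H:6
Element totals:
  C: 3
  H: 6

C3H6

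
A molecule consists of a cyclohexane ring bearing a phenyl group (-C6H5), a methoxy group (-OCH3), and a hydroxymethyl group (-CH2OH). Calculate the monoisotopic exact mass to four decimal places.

Atom tally by fragment:
  cyclohexane ring core → C:6 H:12
  (− 3 ring H displaced by substituents)
  + C6H5 → C:6 H:5
  + OCH3 → C:1 H:3 O:1
  + CH2OH → C:1 H:3 O:1
Element totals:
  C: 14
  H: 20
  O: 2
Molecular formula: C14H20O2.
  M = 14(12.0) + 20(1.007825) + 2(15.994915)
    = 168.000000 + 20.156500 + 31.989830 = 220.146330

220.1463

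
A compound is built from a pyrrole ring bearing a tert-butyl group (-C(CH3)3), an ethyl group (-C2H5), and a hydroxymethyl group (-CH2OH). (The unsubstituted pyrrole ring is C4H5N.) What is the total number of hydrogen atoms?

Atom tally by fragment:
  pyrrole ring core → C:4 H:5 N:1
  (− 3 ring H displaced by substituents)
  + C(CH3)3 → C:4 H:9
  + C2H5 → C:2 H:5
  + CH2OH → C:1 H:3 O:1
Element totals:
  C: 11
  H: 19
  N: 1
  O: 1

19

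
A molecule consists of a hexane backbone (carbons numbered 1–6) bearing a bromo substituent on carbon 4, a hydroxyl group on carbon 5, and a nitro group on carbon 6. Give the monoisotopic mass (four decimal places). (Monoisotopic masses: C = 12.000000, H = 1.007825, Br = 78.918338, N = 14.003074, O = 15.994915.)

Atom tally by fragment:
  CH3 → C:1 H:3
  CH2 → C:1 H:2
  CH2 → C:1 H:2
  CH(Br) → C:1 H:1 Br:1
  CH(OH) → C:1 H:2 O:1
  CH2NO2 → C:1 H:2 N:1 O:2
Element totals:
  C: 6
  H: 12
  Br: 1
  N: 1
  O: 3
Molecular formula: C6H12BrNO3.
  M = 6(12.0) + 12(1.007825) + 78.918338 + 14.003074 + 3(15.994915)
    = 72.000000 + 12.093900 + 78.918338 + 14.003074 + 47.984745 = 225.000057

225.0001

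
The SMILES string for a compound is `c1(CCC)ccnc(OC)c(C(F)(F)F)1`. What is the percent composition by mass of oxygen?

7.30%

Atom tally by fragment:
  pyridine ring core → C:5 H:5 N:1
  (− 3 ring H displaced by substituents)
  + CH2CH2CH3 → C:3 H:7
  + OCH3 → C:1 H:3 O:1
  + CF3 → C:1 F:3
Element totals:
  C: 10
  H: 12
  F: 3
  N: 1
  O: 1
Molecular formula: C10H12F3NO.
Molar mass = 219.206 g/mol.
Mass from O: 1 × 15.999 = 15.999 g/mol.
%O = 15.999 / 219.206 × 100 = 7.30%.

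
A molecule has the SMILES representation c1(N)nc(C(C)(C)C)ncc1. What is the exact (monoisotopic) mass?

Atom tally by fragment:
  pyrimidine ring core → C:4 H:4 N:2
  (− 2 ring H displaced by substituents)
  + NH2 → N:1 H:2
  + C(CH3)3 → C:4 H:9
Element totals:
  C: 8
  H: 13
  N: 3
Molecular formula: C8H13N3.
  M = 8(12.0) + 13(1.007825) + 3(14.003074)
    = 96.000000 + 13.101725 + 42.009222 = 151.110947

151.1109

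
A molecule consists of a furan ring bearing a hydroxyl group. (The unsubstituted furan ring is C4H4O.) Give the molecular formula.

Atom tally by fragment:
  furan ring core → C:4 H:4 O:1
  (− 1 ring H displaced by substituents)
  + OH → O:1 H:1
Element totals:
  C: 4
  H: 4
  O: 2

C4H4O2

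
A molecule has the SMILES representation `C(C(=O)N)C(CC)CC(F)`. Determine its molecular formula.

Atom tally by fragment:
  H2NOCCH2 → C:2 H:4 O:1 N:1
  CH(C2H5) → C:3 H:6
  CH2 → C:1 H:2
  CH2F → C:1 H:2 F:1
Element totals:
  C: 7
  H: 14
  F: 1
  N: 1
  O: 1

C7H14FNO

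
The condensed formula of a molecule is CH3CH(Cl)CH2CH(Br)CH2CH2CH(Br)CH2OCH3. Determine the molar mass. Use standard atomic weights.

336.49 g/mol

Atom tally by fragment:
  CH3 → C:1 H:3
  CH(Cl) → C:1 H:1 Cl:1
  CH2 → C:1 H:2
  CH(Br) → C:1 H:1 Br:1
  CH2 → C:1 H:2
  CH2 → C:1 H:2
  CH(Br) → C:1 H:1 Br:1
  CH2OCH3 → C:2 H:5 O:1
Element totals:
  C: 9
  H: 17
  Br: 2
  Cl: 1
  O: 1
Molecular formula: C9H17Br2ClO.
  M = 9(12.011) + 17(1.008) + 2(79.904) + 35.45 + 15.999
    = 108.099 + 17.136 + 159.808 + 35.450 + 15.999 = 336.492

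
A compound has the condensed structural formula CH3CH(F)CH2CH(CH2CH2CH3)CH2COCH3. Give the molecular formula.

Atom tally by fragment:
  CH3 → C:1 H:3
  CH(F) → C:1 H:1 F:1
  CH2 → C:1 H:2
  CH(CH2CH2CH3) → C:4 H:8
  CH2COCH3 → C:3 H:5 O:1
Element totals:
  C: 10
  H: 19
  F: 1
  O: 1

C10H19FO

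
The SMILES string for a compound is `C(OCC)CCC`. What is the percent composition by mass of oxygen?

Atom tally by fragment:
  C2H5OCH2 → C:3 H:7 O:1
  CH2 → C:1 H:2
  CH2 → C:1 H:2
  CH3 → C:1 H:3
Element totals:
  C: 6
  H: 14
  O: 1
Molecular formula: C6H14O.
Molar mass = 102.177 g/mol.
Mass from O: 1 × 15.999 = 15.999 g/mol.
%O = 15.999 / 102.177 × 100 = 15.66%.

15.66%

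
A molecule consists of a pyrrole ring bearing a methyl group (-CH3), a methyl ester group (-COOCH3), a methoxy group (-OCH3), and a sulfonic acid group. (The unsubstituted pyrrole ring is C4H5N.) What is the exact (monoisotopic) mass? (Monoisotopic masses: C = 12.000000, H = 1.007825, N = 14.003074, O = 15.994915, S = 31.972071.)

249.0307

Atom tally by fragment:
  pyrrole ring core → C:4 H:5 N:1
  (− 4 ring H displaced by substituents)
  + CH3 → C:1 H:3
  + COOCH3 → C:2 H:3 O:2
  + OCH3 → C:1 H:3 O:1
  + SO3H → S:1 O:3 H:1
Element totals:
  C: 8
  H: 11
  N: 1
  O: 6
  S: 1
Molecular formula: C8H11NO6S.
  M = 8(12.0) + 11(1.007825) + 14.003074 + 6(15.994915) + 31.972071
    = 96.000000 + 11.086075 + 14.003074 + 95.969490 + 31.972071 = 249.030710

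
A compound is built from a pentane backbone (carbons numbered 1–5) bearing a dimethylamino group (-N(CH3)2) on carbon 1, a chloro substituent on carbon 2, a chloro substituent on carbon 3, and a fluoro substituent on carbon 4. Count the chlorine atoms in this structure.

Atom tally by fragment:
  (CH3)2NCH2 → C:3 H:8 N:1
  CH(Cl) → C:1 H:1 Cl:1
  CH(Cl) → C:1 H:1 Cl:1
  CH(F) → C:1 H:1 F:1
  CH3 → C:1 H:3
Element totals:
  C: 7
  H: 14
  Cl: 2
  F: 1
  N: 1

2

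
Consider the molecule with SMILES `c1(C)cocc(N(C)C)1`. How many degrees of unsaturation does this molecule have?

3

Atom tally by fragment:
  furan ring core → C:4 H:4 O:1
  (− 2 ring H displaced by substituents)
  + CH3 → C:1 H:3
  + N(CH3)2 → N:1 C:2 H:6
Element totals:
  C: 7
  H: 11
  N: 1
  O: 1
Molecular formula: C7H11NO.
DoU = (2C + 2 + N − H − X) / 2 = (2·7 + 2 + 1 − 11 − 0) / 2 = 3.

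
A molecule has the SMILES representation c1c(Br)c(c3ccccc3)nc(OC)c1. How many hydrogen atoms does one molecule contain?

10

Atom tally by fragment:
  pyridine ring core → C:5 H:5 N:1
  (− 3 ring H displaced by substituents)
  + Br → Br:1
  + C6H5 → C:6 H:5
  + OCH3 → C:1 H:3 O:1
Element totals:
  C: 12
  H: 10
  Br: 1
  N: 1
  O: 1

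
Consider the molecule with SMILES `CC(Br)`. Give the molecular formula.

Atom tally by fragment:
  CH3 → C:1 H:3
  CH2Br → C:1 H:2 Br:1
Element totals:
  C: 2
  H: 5
  Br: 1

C2H5Br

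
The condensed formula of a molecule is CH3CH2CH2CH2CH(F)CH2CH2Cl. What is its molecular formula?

Element totals:
  C: 7
  H: 14
  Cl: 1
  F: 1

C7H14ClF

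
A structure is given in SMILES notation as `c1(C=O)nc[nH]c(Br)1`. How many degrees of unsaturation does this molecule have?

4

Atom tally by fragment:
  imidazole ring core → C:3 H:4 N:2
  (− 2 ring H displaced by substituents)
  + CHO → C:1 H:1 O:1
  + Br → Br:1
Element totals:
  C: 4
  H: 3
  Br: 1
  N: 2
  O: 1
Molecular formula: C4H3BrN2O.
DoU = (2C + 2 + N − H − X) / 2 = (2·4 + 2 + 2 − 3 − 1) / 2 = 4.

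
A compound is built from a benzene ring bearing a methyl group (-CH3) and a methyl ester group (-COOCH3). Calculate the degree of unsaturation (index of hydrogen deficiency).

5

Atom tally by fragment:
  benzene ring core → C:6 H:6
  (− 2 ring H displaced by substituents)
  + CH3 → C:1 H:3
  + COOCH3 → C:2 H:3 O:2
Element totals:
  C: 9
  H: 10
  O: 2
Molecular formula: C9H10O2.
DoU = (2C + 2 + N − H − X) / 2 = (2·9 + 2 + 0 − 10 − 0) / 2 = 5.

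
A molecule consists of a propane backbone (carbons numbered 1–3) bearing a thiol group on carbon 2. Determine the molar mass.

76.16 g/mol

Atom tally by fragment:
  CH3 → C:1 H:3
  CH(SH) → C:1 H:2 S:1
  CH3 → C:1 H:3
Element totals:
  C: 3
  H: 8
  S: 1
Molecular formula: C3H8S.
  M = 3(12.011) + 8(1.008) + 32.06
    = 36.033 + 8.064 + 32.060 = 76.157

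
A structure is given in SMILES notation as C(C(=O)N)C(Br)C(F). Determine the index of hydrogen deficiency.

1

Atom tally by fragment:
  H2NOCCH2 → C:2 H:4 O:1 N:1
  CH(Br) → C:1 H:1 Br:1
  CH2F → C:1 H:2 F:1
Element totals:
  C: 4
  H: 7
  Br: 1
  F: 1
  N: 1
  O: 1
Molecular formula: C4H7BrFNO.
DoU = (2C + 2 + N − H − X) / 2 = (2·4 + 2 + 1 − 7 − 2) / 2 = 1.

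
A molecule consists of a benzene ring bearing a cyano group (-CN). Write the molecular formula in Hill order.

C7H5N

Atom tally by fragment:
  benzene ring core → C:6 H:6
  (− 1 ring H displaced by substituents)
  + CN → C:1 N:1
Element totals:
  C: 7
  H: 5
  N: 1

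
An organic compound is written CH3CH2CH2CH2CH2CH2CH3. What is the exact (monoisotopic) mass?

Atom tally by fragment:
  CH3 → C:1 H:3
  CH2 → C:1 H:2
  CH2 → C:1 H:2
  CH2 → C:1 H:2
  CH2 → C:1 H:2
  CH2 → C:1 H:2
  CH3 → C:1 H:3
Element totals:
  C: 7
  H: 16
Molecular formula: C7H16.
  M = 7(12.0) + 16(1.007825)
    = 84.000000 + 16.125200 = 100.125200

100.1252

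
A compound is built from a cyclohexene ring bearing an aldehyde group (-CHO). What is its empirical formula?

C7H10O

Atom tally by fragment:
  cyclohexene ring core → C:6 H:10
  (− 1 ring H displaced by substituents)
  + CHO → C:1 H:1 O:1
Element totals:
  C: 7
  H: 10
  O: 1
Molecular formula: C7H10O.
gcd of subscripts (7, 10, 1) = 1, so the empirical formula equals the molecular formula.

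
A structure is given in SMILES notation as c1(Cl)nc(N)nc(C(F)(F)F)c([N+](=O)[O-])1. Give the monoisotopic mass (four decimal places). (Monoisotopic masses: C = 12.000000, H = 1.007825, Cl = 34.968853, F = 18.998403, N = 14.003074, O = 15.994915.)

Atom tally by fragment:
  pyrimidine ring core → C:4 H:4 N:2
  (− 4 ring H displaced by substituents)
  + Cl → Cl:1
  + NH2 → N:1 H:2
  + CF3 → C:1 F:3
  + NO2 → N:1 O:2
Element totals:
  C: 5
  H: 2
  Cl: 1
  F: 3
  N: 4
  O: 2
Molecular formula: C5H2ClF3N4O2.
  M = 5(12.0) + 2(1.007825) + 34.968853 + 3(18.998403) + 4(14.003074) + 2(15.994915)
    = 60.000000 + 2.015650 + 34.968853 + 56.995209 + 56.012296 + 31.989830 = 241.981838

241.9818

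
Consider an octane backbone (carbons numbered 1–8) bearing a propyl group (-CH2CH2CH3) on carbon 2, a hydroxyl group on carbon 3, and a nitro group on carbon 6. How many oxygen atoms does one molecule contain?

3

Atom tally by fragment:
  CH3 → C:1 H:3
  CH(CH2CH2CH3) → C:4 H:8
  CH(OH) → C:1 H:2 O:1
  CH2 → C:1 H:2
  CH2 → C:1 H:2
  CH(NO2) → C:1 H:1 N:1 O:2
  CH2 → C:1 H:2
  CH3 → C:1 H:3
Element totals:
  C: 11
  H: 23
  N: 1
  O: 3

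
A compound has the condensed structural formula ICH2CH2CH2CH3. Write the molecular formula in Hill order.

C4H9I

Atom tally by fragment:
  ICH2 → C:1 H:2 I:1
  CH2 → C:1 H:2
  CH2 → C:1 H:2
  CH3 → C:1 H:3
Element totals:
  C: 4
  H: 9
  I: 1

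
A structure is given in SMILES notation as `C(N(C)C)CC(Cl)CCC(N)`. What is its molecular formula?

Atom tally by fragment:
  (CH3)2NCH2 → C:3 H:8 N:1
  CH2 → C:1 H:2
  CH(Cl) → C:1 H:1 Cl:1
  CH2 → C:1 H:2
  CH2 → C:1 H:2
  CH2NH2 → C:1 H:4 N:1
Element totals:
  C: 8
  H: 19
  Cl: 1
  N: 2

C8H19ClN2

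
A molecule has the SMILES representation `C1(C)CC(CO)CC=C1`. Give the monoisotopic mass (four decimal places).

126.1045

Atom tally by fragment:
  cyclohexene ring core → C:6 H:10
  (− 2 ring H displaced by substituents)
  + CH3 → C:1 H:3
  + CH2OH → C:1 H:3 O:1
Element totals:
  C: 8
  H: 14
  O: 1
Molecular formula: C8H14O.
  M = 8(12.0) + 14(1.007825) + 15.994915
    = 96.000000 + 14.109550 + 15.994915 = 126.104465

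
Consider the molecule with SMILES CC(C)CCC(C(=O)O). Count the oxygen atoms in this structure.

2

Atom tally by fragment:
  CH3 → C:1 H:3
  CH(CH3) → C:2 H:4
  CH2 → C:1 H:2
  CH2 → C:1 H:2
  CH2COOH → C:2 H:3 O:2
Element totals:
  C: 7
  H: 14
  O: 2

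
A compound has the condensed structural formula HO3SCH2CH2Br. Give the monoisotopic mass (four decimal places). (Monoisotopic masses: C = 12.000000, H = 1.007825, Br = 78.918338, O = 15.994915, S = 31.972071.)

Atom tally by fragment:
  HO3SCH2 → C:1 H:3 S:1 O:3
  CH2Br → C:1 H:2 Br:1
Element totals:
  C: 2
  H: 5
  Br: 1
  O: 3
  S: 1
Molecular formula: C2H5BrO3S.
  M = 2(12.0) + 5(1.007825) + 78.918338 + 3(15.994915) + 31.972071
    = 24.000000 + 5.039125 + 78.918338 + 47.984745 + 31.972071 = 187.914279

187.9143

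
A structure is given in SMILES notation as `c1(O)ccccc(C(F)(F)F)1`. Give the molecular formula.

C7H5F3O

Atom tally by fragment:
  benzene ring core → C:6 H:6
  (− 2 ring H displaced by substituents)
  + OH → O:1 H:1
  + CF3 → C:1 F:3
Element totals:
  C: 7
  H: 5
  F: 3
  O: 1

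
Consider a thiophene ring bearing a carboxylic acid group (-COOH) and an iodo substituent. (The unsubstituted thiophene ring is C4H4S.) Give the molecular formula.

Atom tally by fragment:
  thiophene ring core → C:4 H:4 S:1
  (− 2 ring H displaced by substituents)
  + COOH → C:1 H:1 O:2
  + I → I:1
Element totals:
  C: 5
  H: 3
  I: 1
  O: 2
  S: 1

C5H3IO2S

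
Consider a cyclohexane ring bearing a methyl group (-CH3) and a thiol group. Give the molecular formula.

Atom tally by fragment:
  cyclohexane ring core → C:6 H:12
  (− 2 ring H displaced by substituents)
  + CH3 → C:1 H:3
  + SH → S:1 H:1
Element totals:
  C: 7
  H: 14
  S: 1

C7H14S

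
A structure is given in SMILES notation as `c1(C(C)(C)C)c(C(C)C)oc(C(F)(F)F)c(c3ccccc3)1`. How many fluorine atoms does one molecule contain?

Atom tally by fragment:
  furan ring core → C:4 H:4 O:1
  (− 4 ring H displaced by substituents)
  + C(CH3)3 → C:4 H:9
  + CH(CH3)2 → C:3 H:7
  + CF3 → C:1 F:3
  + C6H5 → C:6 H:5
Element totals:
  C: 18
  H: 21
  F: 3
  O: 1

3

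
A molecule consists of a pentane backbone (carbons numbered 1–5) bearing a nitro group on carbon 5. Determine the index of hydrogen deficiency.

1

Atom tally by fragment:
  CH3 → C:1 H:3
  CH2 → C:1 H:2
  CH2 → C:1 H:2
  CH2 → C:1 H:2
  CH2NO2 → C:1 H:2 N:1 O:2
Element totals:
  C: 5
  H: 11
  N: 1
  O: 2
Molecular formula: C5H11NO2.
DoU = (2C + 2 + N − H − X) / 2 = (2·5 + 2 + 1 − 11 − 0) / 2 = 1.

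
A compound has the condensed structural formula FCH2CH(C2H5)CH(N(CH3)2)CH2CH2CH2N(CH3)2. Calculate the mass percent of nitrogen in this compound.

12.83%

Element totals:
  C: 12
  H: 27
  F: 1
  N: 2
Molecular formula: C12H27FN2.
Molar mass = 218.360 g/mol.
Mass from N: 2 × 14.007 = 28.014 g/mol.
%N = 28.014 / 218.360 × 100 = 12.83%.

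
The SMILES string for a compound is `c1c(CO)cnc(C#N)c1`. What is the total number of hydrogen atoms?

Atom tally by fragment:
  pyridine ring core → C:5 H:5 N:1
  (− 2 ring H displaced by substituents)
  + CH2OH → C:1 H:3 O:1
  + CN → C:1 N:1
Element totals:
  C: 7
  H: 6
  N: 2
  O: 1

6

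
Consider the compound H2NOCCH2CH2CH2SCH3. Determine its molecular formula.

Atom tally by fragment:
  H2NOCCH2 → C:2 H:4 O:1 N:1
  CH2 → C:1 H:2
  CH2SCH3 → C:2 H:5 S:1
Element totals:
  C: 5
  H: 11
  N: 1
  O: 1
  S: 1

C5H11NOS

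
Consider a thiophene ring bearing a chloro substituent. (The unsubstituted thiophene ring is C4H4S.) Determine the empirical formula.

Atom tally by fragment:
  thiophene ring core → C:4 H:4 S:1
  (− 1 ring H displaced by substituents)
  + Cl → Cl:1
Element totals:
  C: 4
  H: 3
  Cl: 1
  S: 1
Molecular formula: C4H3ClS.
gcd of subscripts (4, 1, 3, 1) = 1, so the empirical formula equals the molecular formula.

C4H3ClS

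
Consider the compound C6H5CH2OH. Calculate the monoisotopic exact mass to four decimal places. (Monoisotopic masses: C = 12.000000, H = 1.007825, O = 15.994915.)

Element totals:
  C: 7
  H: 8
  O: 1
Molecular formula: C7H8O.
  M = 7(12.0) + 8(1.007825) + 15.994915
    = 84.000000 + 8.062600 + 15.994915 = 108.057515

108.0575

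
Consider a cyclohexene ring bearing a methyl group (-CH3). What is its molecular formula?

Atom tally by fragment:
  cyclohexene ring core → C:6 H:10
  (− 1 ring H displaced by substituents)
  + CH3 → C:1 H:3
Element totals:
  C: 7
  H: 12

C7H12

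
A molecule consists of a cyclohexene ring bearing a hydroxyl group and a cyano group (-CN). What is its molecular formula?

Atom tally by fragment:
  cyclohexene ring core → C:6 H:10
  (− 2 ring H displaced by substituents)
  + OH → O:1 H:1
  + CN → C:1 N:1
Element totals:
  C: 7
  H: 9
  N: 1
  O: 1

C7H9NO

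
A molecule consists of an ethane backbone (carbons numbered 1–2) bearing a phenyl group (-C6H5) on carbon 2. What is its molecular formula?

C8H10

Atom tally by fragment:
  CH3 → C:1 H:3
  CH2C6H5 → C:7 H:7
Element totals:
  C: 8
  H: 10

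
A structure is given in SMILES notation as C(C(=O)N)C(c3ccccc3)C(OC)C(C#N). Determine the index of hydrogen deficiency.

Atom tally by fragment:
  H2NOCCH2 → C:2 H:4 O:1 N:1
  CH(C6H5) → C:7 H:6
  CH(OCH3) → C:2 H:4 O:1
  CH2CN → C:2 H:2 N:1
Element totals:
  C: 13
  H: 16
  N: 2
  O: 2
Molecular formula: C13H16N2O2.
DoU = (2C + 2 + N − H − X) / 2 = (2·13 + 2 + 2 − 16 − 0) / 2 = 7.

7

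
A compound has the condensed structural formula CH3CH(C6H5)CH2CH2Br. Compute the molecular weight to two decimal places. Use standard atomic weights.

213.12 g/mol

Atom tally by fragment:
  CH3 → C:1 H:3
  CH(C6H5) → C:7 H:6
  CH2 → C:1 H:2
  CH2Br → C:1 H:2 Br:1
Element totals:
  C: 10
  H: 13
  Br: 1
Molecular formula: C10H13Br.
  M = 10(12.011) + 13(1.008) + 79.904
    = 120.110 + 13.104 + 79.904 = 213.118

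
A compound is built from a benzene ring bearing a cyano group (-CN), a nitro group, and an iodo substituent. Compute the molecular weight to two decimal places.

274.02 g/mol

Atom tally by fragment:
  benzene ring core → C:6 H:6
  (− 3 ring H displaced by substituents)
  + CN → C:1 N:1
  + NO2 → N:1 O:2
  + I → I:1
Element totals:
  C: 7
  H: 3
  I: 1
  N: 2
  O: 2
Molecular formula: C7H3IN2O2.
  M = 7(12.011) + 3(1.008) + 126.904 + 2(14.007) + 2(15.999)
    = 84.077 + 3.024 + 126.904 + 28.014 + 31.998 = 274.017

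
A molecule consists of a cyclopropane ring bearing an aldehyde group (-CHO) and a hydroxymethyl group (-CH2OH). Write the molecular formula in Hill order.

Atom tally by fragment:
  cyclopropane ring core → C:3 H:6
  (− 2 ring H displaced by substituents)
  + CHO → C:1 H:1 O:1
  + CH2OH → C:1 H:3 O:1
Element totals:
  C: 5
  H: 8
  O: 2

C5H8O2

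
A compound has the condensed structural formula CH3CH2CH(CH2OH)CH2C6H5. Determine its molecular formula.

C11H16O

Atom tally by fragment:
  CH3 → C:1 H:3
  CH2 → C:1 H:2
  CH(CH2OH) → C:2 H:4 O:1
  CH2C6H5 → C:7 H:7
Element totals:
  C: 11
  H: 16
  O: 1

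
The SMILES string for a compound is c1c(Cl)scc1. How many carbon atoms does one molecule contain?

4

Atom tally by fragment:
  thiophene ring core → C:4 H:4 S:1
  (− 1 ring H displaced by substituents)
  + Cl → Cl:1
Element totals:
  C: 4
  H: 3
  Cl: 1
  S: 1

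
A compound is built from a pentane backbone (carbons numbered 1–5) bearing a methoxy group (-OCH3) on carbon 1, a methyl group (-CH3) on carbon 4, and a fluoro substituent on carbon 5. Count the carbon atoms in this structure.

7

Atom tally by fragment:
  CH3OCH2 → C:2 H:5 O:1
  CH2 → C:1 H:2
  CH2 → C:1 H:2
  CH(CH3) → C:2 H:4
  CH2F → C:1 H:2 F:1
Element totals:
  C: 7
  H: 15
  F: 1
  O: 1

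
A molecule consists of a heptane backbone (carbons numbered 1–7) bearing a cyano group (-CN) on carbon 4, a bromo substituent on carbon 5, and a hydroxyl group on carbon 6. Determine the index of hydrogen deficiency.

2

Atom tally by fragment:
  CH3 → C:1 H:3
  CH2 → C:1 H:2
  CH2 → C:1 H:2
  CH(CN) → C:2 H:1 N:1
  CH(Br) → C:1 H:1 Br:1
  CH(OH) → C:1 H:2 O:1
  CH3 → C:1 H:3
Element totals:
  C: 8
  H: 14
  Br: 1
  N: 1
  O: 1
Molecular formula: C8H14BrNO.
DoU = (2C + 2 + N − H − X) / 2 = (2·8 + 2 + 1 − 14 − 1) / 2 = 2.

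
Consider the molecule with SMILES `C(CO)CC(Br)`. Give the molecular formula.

C4H9BrO

Atom tally by fragment:
  HOCH2CH2 → C:2 H:5 O:1
  CH2 → C:1 H:2
  CH2Br → C:1 H:2 Br:1
Element totals:
  C: 4
  H: 9
  Br: 1
  O: 1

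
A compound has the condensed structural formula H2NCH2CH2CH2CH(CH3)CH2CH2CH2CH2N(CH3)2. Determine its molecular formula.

C11H26N2

Atom tally by fragment:
  H2NCH2 → C:1 H:4 N:1
  CH2 → C:1 H:2
  CH2 → C:1 H:2
  CH(CH3) → C:2 H:4
  CH2 → C:1 H:2
  CH2 → C:1 H:2
  CH2 → C:1 H:2
  CH2N(CH3)2 → C:3 H:8 N:1
Element totals:
  C: 11
  H: 26
  N: 2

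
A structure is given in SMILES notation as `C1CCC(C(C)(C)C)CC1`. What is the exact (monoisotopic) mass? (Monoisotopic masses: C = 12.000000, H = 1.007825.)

140.1565

Atom tally by fragment:
  cyclohexane ring core → C:6 H:12
  (− 1 ring H displaced by substituents)
  + C(CH3)3 → C:4 H:9
Element totals:
  C: 10
  H: 20
Molecular formula: C10H20.
  M = 10(12.0) + 20(1.007825)
    = 120.000000 + 20.156500 = 140.156500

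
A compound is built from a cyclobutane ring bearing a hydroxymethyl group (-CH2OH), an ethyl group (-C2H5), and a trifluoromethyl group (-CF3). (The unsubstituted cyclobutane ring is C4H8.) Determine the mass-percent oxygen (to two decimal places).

8.78%

Atom tally by fragment:
  cyclobutane ring core → C:4 H:8
  (− 3 ring H displaced by substituents)
  + CH2OH → C:1 H:3 O:1
  + C2H5 → C:2 H:5
  + CF3 → C:1 F:3
Element totals:
  C: 8
  H: 13
  F: 3
  O: 1
Molecular formula: C8H13F3O.
Molar mass = 182.185 g/mol.
Mass from O: 1 × 15.999 = 15.999 g/mol.
%O = 15.999 / 182.185 × 100 = 8.78%.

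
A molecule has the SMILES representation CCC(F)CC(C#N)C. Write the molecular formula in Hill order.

Atom tally by fragment:
  CH3 → C:1 H:3
  CH2 → C:1 H:2
  CH(F) → C:1 H:1 F:1
  CH2 → C:1 H:2
  CH(CN) → C:2 H:1 N:1
  CH3 → C:1 H:3
Element totals:
  C: 7
  H: 12
  F: 1
  N: 1

C7H12FN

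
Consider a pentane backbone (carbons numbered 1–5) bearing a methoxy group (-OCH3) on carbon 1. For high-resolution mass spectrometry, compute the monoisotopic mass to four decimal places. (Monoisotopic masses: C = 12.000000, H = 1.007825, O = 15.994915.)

102.1045

Atom tally by fragment:
  CH3OCH2 → C:2 H:5 O:1
  CH2 → C:1 H:2
  CH2 → C:1 H:2
  CH2 → C:1 H:2
  CH3 → C:1 H:3
Element totals:
  C: 6
  H: 14
  O: 1
Molecular formula: C6H14O.
  M = 6(12.0) + 14(1.007825) + 15.994915
    = 72.000000 + 14.109550 + 15.994915 = 102.104465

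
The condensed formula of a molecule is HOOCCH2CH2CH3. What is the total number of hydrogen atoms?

8

Atom tally by fragment:
  HOOCCH2 → C:2 H:3 O:2
  CH2 → C:1 H:2
  CH3 → C:1 H:3
Element totals:
  C: 4
  H: 8
  O: 2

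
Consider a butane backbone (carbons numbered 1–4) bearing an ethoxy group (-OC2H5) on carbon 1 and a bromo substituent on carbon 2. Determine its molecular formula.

C6H13BrO

Atom tally by fragment:
  C2H5OCH2 → C:3 H:7 O:1
  CH(Br) → C:1 H:1 Br:1
  CH2 → C:1 H:2
  CH3 → C:1 H:3
Element totals:
  C: 6
  H: 13
  Br: 1
  O: 1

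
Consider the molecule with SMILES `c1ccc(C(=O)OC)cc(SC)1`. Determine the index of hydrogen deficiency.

5

Atom tally by fragment:
  benzene ring core → C:6 H:6
  (− 2 ring H displaced by substituents)
  + COOCH3 → C:2 H:3 O:2
  + SCH3 → C:1 H:3 S:1
Element totals:
  C: 9
  H: 10
  O: 2
  S: 1
Molecular formula: C9H10O2S.
DoU = (2C + 2 + N − H − X) / 2 = (2·9 + 2 + 0 − 10 − 0) / 2 = 5.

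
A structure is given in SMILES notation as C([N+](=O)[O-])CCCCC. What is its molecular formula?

Atom tally by fragment:
  O2NCH2 → C:1 H:2 N:1 O:2
  CH2 → C:1 H:2
  CH2 → C:1 H:2
  CH2 → C:1 H:2
  CH2 → C:1 H:2
  CH3 → C:1 H:3
Element totals:
  C: 6
  H: 13
  N: 1
  O: 2

C6H13NO2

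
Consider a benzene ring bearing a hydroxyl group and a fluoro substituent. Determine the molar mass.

112.10 g/mol

Atom tally by fragment:
  benzene ring core → C:6 H:6
  (− 2 ring H displaced by substituents)
  + OH → O:1 H:1
  + F → F:1
Element totals:
  C: 6
  H: 5
  F: 1
  O: 1
Molecular formula: C6H5FO.
  M = 6(12.011) + 5(1.008) + 18.998 + 15.999
    = 72.066 + 5.040 + 18.998 + 15.999 = 112.103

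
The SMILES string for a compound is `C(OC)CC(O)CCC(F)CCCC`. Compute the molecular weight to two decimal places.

206.30 g/mol

Atom tally by fragment:
  CH3OCH2 → C:2 H:5 O:1
  CH2 → C:1 H:2
  CH(OH) → C:1 H:2 O:1
  CH2 → C:1 H:2
  CH2 → C:1 H:2
  CH(F) → C:1 H:1 F:1
  CH2 → C:1 H:2
  CH2 → C:1 H:2
  CH2 → C:1 H:2
  CH3 → C:1 H:3
Element totals:
  C: 11
  H: 23
  F: 1
  O: 2
Molecular formula: C11H23FO2.
  M = 11(12.011) + 23(1.008) + 18.998 + 2(15.999)
    = 132.121 + 23.184 + 18.998 + 31.998 = 206.301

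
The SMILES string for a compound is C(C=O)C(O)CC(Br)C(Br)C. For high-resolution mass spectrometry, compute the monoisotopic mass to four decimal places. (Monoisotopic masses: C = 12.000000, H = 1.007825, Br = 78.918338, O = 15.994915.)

Atom tally by fragment:
  OHCCH2 → C:2 H:3 O:1
  CH(OH) → C:1 H:2 O:1
  CH2 → C:1 H:2
  CH(Br) → C:1 H:1 Br:1
  CH(Br) → C:1 H:1 Br:1
  CH3 → C:1 H:3
Element totals:
  C: 7
  H: 12
  Br: 2
  O: 2
Molecular formula: C7H12Br2O2.
  M = 7(12.0) + 12(1.007825) + 2(78.918338) + 2(15.994915)
    = 84.000000 + 12.093900 + 157.836676 + 31.989830 = 285.920406

285.9204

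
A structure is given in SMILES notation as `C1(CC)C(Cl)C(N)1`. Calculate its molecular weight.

Atom tally by fragment:
  cyclopropane ring core → C:3 H:6
  (− 3 ring H displaced by substituents)
  + C2H5 → C:2 H:5
  + Cl → Cl:1
  + NH2 → N:1 H:2
Element totals:
  C: 5
  H: 10
  Cl: 1
  N: 1
Molecular formula: C5H10ClN.
  M = 5(12.011) + 10(1.008) + 35.45 + 14.007
    = 60.055 + 10.080 + 35.450 + 14.007 = 119.592

119.59 g/mol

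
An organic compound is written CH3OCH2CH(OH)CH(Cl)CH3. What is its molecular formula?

Element totals:
  C: 5
  H: 11
  Cl: 1
  O: 2

C5H11ClO2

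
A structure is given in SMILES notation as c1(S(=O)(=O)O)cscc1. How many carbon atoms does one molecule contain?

Atom tally by fragment:
  thiophene ring core → C:4 H:4 S:1
  (− 1 ring H displaced by substituents)
  + SO3H → S:1 O:3 H:1
Element totals:
  C: 4
  H: 4
  O: 3
  S: 2

4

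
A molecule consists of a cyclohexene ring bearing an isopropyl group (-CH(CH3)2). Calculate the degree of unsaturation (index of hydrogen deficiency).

2

Atom tally by fragment:
  cyclohexene ring core → C:6 H:10
  (− 1 ring H displaced by substituents)
  + CH(CH3)2 → C:3 H:7
Element totals:
  C: 9
  H: 16
Molecular formula: C9H16.
DoU = (2C + 2 + N − H − X) / 2 = (2·9 + 2 + 0 − 16 − 0) / 2 = 2.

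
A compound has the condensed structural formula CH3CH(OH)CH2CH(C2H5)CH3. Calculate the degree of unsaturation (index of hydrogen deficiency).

Element totals:
  C: 7
  H: 16
  O: 1
Molecular formula: C7H16O.
DoU = (2C + 2 + N − H − X) / 2 = (2·7 + 2 + 0 − 16 − 0) / 2 = 0.

0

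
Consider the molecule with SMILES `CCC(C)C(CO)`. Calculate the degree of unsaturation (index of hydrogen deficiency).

0

Atom tally by fragment:
  CH3 → C:1 H:3
  CH2 → C:1 H:2
  CH(CH3) → C:2 H:4
  CH2CH2OH → C:2 H:5 O:1
Element totals:
  C: 6
  H: 14
  O: 1
Molecular formula: C6H14O.
DoU = (2C + 2 + N − H − X) / 2 = (2·6 + 2 + 0 − 14 − 0) / 2 = 0.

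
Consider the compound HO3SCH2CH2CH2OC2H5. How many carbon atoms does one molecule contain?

Element totals:
  C: 5
  H: 12
  O: 4
  S: 1

5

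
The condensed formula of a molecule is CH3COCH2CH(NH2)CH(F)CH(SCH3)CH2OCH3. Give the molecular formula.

C9H18FNO2S

Atom tally by fragment:
  CH3COCH2 → C:3 H:5 O:1
  CH(NH2) → C:1 H:3 N:1
  CH(F) → C:1 H:1 F:1
  CH(SCH3) → C:2 H:4 S:1
  CH2OCH3 → C:2 H:5 O:1
Element totals:
  C: 9
  H: 18
  F: 1
  N: 1
  O: 2
  S: 1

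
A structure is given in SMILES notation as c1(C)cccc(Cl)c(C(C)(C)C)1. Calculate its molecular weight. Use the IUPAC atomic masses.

182.69 g/mol

Atom tally by fragment:
  benzene ring core → C:6 H:6
  (− 3 ring H displaced by substituents)
  + CH3 → C:1 H:3
  + Cl → Cl:1
  + C(CH3)3 → C:4 H:9
Element totals:
  C: 11
  H: 15
  Cl: 1
Molecular formula: C11H15Cl.
  M = 11(12.011) + 15(1.008) + 35.45
    = 132.121 + 15.120 + 35.450 = 182.691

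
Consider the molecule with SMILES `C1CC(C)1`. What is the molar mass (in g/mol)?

Atom tally by fragment:
  cyclopropane ring core → C:3 H:6
  (− 1 ring H displaced by substituents)
  + CH3 → C:1 H:3
Element totals:
  C: 4
  H: 8
Molecular formula: C4H8.
  M = 4(12.011) + 8(1.008)
    = 48.044 + 8.064 = 56.108

56.11 g/mol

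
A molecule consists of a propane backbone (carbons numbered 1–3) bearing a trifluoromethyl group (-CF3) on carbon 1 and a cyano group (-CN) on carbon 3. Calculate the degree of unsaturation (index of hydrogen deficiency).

2

Atom tally by fragment:
  F3CCH2 → C:2 H:2 F:3
  CH2 → C:1 H:2
  CH2CN → C:2 H:2 N:1
Element totals:
  C: 5
  H: 6
  F: 3
  N: 1
Molecular formula: C5H6F3N.
DoU = (2C + 2 + N − H − X) / 2 = (2·5 + 2 + 1 − 6 − 3) / 2 = 2.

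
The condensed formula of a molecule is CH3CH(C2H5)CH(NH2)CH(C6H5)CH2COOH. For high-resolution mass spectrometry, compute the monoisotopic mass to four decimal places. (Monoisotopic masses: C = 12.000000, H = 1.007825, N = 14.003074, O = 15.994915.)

Atom tally by fragment:
  CH3 → C:1 H:3
  CH(C2H5) → C:3 H:6
  CH(NH2) → C:1 H:3 N:1
  CH(C6H5) → C:7 H:6
  CH2COOH → C:2 H:3 O:2
Element totals:
  C: 14
  H: 21
  N: 1
  O: 2
Molecular formula: C14H21NO2.
  M = 14(12.0) + 21(1.007825) + 14.003074 + 2(15.994915)
    = 168.000000 + 21.164325 + 14.003074 + 31.989830 = 235.157229

235.1572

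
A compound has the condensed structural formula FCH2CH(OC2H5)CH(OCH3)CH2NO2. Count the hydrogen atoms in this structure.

14

Element totals:
  C: 7
  H: 14
  F: 1
  N: 1
  O: 4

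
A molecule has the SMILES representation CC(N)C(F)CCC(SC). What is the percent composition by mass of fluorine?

Atom tally by fragment:
  CH3 → C:1 H:3
  CH(NH2) → C:1 H:3 N:1
  CH(F) → C:1 H:1 F:1
  CH2 → C:1 H:2
  CH2 → C:1 H:2
  CH2SCH3 → C:2 H:5 S:1
Element totals:
  C: 7
  H: 16
  F: 1
  N: 1
  S: 1
Molecular formula: C7H16FNS.
Molar mass = 165.270 g/mol.
Mass from F: 1 × 18.998 = 18.998 g/mol.
%F = 18.998 / 165.270 × 100 = 11.50%.

11.50%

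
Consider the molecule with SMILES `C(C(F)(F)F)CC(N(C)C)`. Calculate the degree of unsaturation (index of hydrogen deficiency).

0

Atom tally by fragment:
  F3CCH2 → C:2 H:2 F:3
  CH2 → C:1 H:2
  CH2N(CH3)2 → C:3 H:8 N:1
Element totals:
  C: 6
  H: 12
  F: 3
  N: 1
Molecular formula: C6H12F3N.
DoU = (2C + 2 + N − H − X) / 2 = (2·6 + 2 + 1 − 12 − 3) / 2 = 0.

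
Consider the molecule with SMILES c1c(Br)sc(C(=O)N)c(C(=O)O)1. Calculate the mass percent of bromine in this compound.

31.95%

Atom tally by fragment:
  thiophene ring core → C:4 H:4 S:1
  (− 3 ring H displaced by substituents)
  + Br → Br:1
  + CONH2 → C:1 H:2 O:1 N:1
  + COOH → C:1 H:1 O:2
Element totals:
  C: 6
  H: 4
  Br: 1
  N: 1
  O: 3
  S: 1
Molecular formula: C6H4BrNO3S.
Molar mass = 250.066 g/mol.
Mass from Br: 1 × 79.904 = 79.904 g/mol.
%Br = 79.904 / 250.066 × 100 = 31.95%.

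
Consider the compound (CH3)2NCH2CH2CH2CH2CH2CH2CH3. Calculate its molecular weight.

143.27 g/mol

Atom tally by fragment:
  (CH3)2NCH2 → C:3 H:8 N:1
  CH2 → C:1 H:2
  CH2 → C:1 H:2
  CH2 → C:1 H:2
  CH2 → C:1 H:2
  CH2 → C:1 H:2
  CH3 → C:1 H:3
Element totals:
  C: 9
  H: 21
  N: 1
Molecular formula: C9H21N.
  M = 9(12.011) + 21(1.008) + 14.007
    = 108.099 + 21.168 + 14.007 = 143.274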